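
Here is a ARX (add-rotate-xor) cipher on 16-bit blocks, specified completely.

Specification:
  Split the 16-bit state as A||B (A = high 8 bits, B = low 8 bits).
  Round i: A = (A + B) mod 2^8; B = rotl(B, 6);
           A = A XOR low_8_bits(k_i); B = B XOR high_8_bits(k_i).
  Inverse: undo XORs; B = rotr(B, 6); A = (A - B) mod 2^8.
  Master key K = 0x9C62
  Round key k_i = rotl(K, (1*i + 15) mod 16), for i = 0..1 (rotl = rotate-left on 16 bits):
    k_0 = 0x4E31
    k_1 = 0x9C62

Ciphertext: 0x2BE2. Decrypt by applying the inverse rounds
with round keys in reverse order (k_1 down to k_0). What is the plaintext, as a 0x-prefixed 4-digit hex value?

0x83DE

s_0 = ciphertext = 0x2BE2
s_1 = InvRound(s_0, k_1) = 0x50F9
s_2 = InvRound(s_1, k_0) = 0x83DE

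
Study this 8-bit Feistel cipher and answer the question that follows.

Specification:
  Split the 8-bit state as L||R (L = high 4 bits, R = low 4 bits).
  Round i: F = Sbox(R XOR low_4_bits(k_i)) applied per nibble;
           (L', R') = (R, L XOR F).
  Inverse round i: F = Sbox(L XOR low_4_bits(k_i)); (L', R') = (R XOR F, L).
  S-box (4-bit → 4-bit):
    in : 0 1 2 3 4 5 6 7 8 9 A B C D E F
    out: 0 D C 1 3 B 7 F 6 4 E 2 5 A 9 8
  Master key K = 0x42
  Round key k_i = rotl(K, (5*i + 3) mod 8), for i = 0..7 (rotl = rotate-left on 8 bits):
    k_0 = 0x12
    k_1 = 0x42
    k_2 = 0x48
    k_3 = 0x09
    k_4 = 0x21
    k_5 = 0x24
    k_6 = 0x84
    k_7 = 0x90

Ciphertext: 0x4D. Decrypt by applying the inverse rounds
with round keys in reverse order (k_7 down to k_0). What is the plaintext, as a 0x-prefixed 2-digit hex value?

0xEA

s_0 = ciphertext = 0x4D
s_1 = InvRound(s_0, k_7) = 0xE4
s_2 = InvRound(s_1, k_6) = 0xAE
s_3 = InvRound(s_2, k_5) = 0x7A
s_4 = InvRound(s_3, k_4) = 0xD7
s_5 = InvRound(s_4, k_3) = 0x4D
s_6 = InvRound(s_5, k_2) = 0x84
s_7 = InvRound(s_6, k_1) = 0xA8
s_8 = InvRound(s_7, k_0) = 0xEA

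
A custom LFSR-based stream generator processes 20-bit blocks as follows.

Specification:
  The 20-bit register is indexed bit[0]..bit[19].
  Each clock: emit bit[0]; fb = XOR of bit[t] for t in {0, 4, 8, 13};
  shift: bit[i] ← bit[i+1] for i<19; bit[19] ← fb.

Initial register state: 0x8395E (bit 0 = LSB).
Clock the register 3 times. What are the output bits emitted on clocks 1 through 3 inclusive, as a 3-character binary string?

011

reg_0 = 0x8395E
clock 1: out=0, reg = 0xC1CAF
clock 2: out=1, reg = 0xE0E57
clock 3: out=1, reg = 0x7072B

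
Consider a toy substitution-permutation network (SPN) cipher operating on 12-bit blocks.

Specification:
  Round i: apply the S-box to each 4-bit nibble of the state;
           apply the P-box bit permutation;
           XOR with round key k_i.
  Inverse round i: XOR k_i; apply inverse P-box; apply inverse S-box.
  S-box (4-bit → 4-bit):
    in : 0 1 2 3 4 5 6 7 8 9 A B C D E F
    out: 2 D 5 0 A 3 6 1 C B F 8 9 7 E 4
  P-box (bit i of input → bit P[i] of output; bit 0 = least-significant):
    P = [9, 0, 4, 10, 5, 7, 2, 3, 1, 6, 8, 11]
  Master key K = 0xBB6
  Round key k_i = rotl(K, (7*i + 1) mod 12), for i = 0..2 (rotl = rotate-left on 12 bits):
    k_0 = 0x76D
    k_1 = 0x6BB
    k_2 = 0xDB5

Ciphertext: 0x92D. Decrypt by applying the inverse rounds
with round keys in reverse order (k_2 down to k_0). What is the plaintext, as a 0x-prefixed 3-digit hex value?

0xC7D

s_0 = ciphertext = 0x92D
s_1 = InvRound(s_0, k_2) = 0x348
s_2 = InvRound(s_1, k_1) = 0xD5E
s_3 = InvRound(s_2, k_0) = 0xC7D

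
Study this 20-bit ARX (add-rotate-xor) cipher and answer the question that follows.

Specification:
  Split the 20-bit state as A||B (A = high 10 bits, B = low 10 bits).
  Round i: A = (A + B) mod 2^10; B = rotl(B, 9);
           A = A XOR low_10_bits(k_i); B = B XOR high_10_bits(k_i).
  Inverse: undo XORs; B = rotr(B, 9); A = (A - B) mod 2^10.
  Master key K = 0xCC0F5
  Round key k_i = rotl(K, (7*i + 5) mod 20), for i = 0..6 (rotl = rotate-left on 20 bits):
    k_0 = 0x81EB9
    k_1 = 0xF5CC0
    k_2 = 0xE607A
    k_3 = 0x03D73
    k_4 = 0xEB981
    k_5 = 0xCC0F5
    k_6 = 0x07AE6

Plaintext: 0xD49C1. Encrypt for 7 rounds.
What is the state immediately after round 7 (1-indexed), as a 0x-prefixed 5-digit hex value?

s_0 = plaintext = 0xD49C1
s_1 = Round(s_0, k_0) = 0xEA8E7
s_2 = Round(s_1, k_1) = 0x145A4
s_3 = Round(s_2, k_2) = 0x63F4A
s_4 = Round(s_3, k_3) = 0x6A9AA
s_5 = Round(s_4, k_4) = 0xB577B
s_6 = Round(s_5, k_5) = 0xA948D
s_7 = Round(s_6, k_6) = 0x75258

0x75258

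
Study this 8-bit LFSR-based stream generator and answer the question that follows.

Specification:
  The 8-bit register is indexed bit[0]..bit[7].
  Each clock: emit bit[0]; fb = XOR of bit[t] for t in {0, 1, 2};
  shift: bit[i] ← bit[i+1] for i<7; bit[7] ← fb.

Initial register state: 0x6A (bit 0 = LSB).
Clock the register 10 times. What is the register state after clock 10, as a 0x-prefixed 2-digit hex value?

0xA1

reg_0 = 0x6A
clock 1: out=0, reg = 0xB5
clock 2: out=1, reg = 0x5A
clock 3: out=0, reg = 0xAD
clock 4: out=1, reg = 0x56
clock 5: out=0, reg = 0x2B
clock 6: out=1, reg = 0x15
clock 7: out=1, reg = 0x0A
clock 8: out=0, reg = 0x85
clock 9: out=1, reg = 0x42
clock 10: out=0, reg = 0xA1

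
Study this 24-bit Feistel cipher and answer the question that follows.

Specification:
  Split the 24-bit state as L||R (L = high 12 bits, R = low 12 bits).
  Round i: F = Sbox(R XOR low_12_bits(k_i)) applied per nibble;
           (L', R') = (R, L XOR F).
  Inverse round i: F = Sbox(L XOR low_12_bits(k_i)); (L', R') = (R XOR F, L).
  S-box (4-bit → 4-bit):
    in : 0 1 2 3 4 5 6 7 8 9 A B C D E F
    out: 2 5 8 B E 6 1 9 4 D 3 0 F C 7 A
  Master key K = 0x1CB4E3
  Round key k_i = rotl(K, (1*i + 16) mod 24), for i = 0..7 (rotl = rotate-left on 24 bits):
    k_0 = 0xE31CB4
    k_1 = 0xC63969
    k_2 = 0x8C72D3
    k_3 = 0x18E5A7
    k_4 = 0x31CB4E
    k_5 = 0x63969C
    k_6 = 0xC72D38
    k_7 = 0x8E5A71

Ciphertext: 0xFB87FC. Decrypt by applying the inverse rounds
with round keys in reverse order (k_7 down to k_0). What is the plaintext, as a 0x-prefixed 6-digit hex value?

s_0 = ciphertext = 0xFB87FC
s_1 = InvRound(s_0, k_7) = 0x101FB8
s_2 = InvRound(s_1, k_6) = 0x005101
s_3 = InvRound(s_2, k_5) = 0x0DC005
s_4 = InvRound(s_3, k_4) = 0x0DD0DC
s_5 = InvRound(s_4, k_3) = 0x64F0DD
s_6 = InvRound(s_5, k_2) = 0xE0264F
s_7 = InvRound(s_6, k_1) = 0xF5FE02
s_8 = InvRound(s_7, k_0) = 0x572F5F

0x572F5F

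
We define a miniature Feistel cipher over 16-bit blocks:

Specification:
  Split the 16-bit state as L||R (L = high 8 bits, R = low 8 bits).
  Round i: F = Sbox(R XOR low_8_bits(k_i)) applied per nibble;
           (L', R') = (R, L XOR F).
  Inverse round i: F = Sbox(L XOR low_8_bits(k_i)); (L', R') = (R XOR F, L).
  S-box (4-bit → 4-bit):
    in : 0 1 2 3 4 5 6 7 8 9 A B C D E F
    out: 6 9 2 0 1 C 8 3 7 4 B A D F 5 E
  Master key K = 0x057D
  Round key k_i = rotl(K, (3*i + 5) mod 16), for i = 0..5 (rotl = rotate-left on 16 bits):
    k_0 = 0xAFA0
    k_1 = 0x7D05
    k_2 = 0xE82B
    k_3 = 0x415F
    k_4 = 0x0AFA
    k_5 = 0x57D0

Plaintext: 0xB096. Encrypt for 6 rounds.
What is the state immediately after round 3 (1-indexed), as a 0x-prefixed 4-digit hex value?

s_0 = plaintext = 0xB096
s_1 = Round(s_0, k_0) = 0x96B8
s_2 = Round(s_1, k_1) = 0xB839
s_3 = Round(s_2, k_2) = 0x392A
s_4 = Round(s_3, k_3) = 0x2A05
s_5 = Round(s_4, k_4) = 0x05C4
s_6 = Round(s_5, k_5) = 0xC494

0x392A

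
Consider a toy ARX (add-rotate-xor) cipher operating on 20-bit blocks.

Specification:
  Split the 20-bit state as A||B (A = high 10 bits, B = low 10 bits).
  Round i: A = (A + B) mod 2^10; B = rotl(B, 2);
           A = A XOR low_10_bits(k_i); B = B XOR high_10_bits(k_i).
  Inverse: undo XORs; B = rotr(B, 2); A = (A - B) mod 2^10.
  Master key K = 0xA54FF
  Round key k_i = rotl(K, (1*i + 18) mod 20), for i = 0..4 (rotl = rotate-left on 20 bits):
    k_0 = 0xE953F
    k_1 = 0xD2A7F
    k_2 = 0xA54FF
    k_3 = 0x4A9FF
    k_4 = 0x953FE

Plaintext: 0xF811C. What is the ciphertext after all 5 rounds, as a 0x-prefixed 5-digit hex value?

0xC09E6

s_0 = plaintext = 0xF811C
s_1 = Round(s_0, k_0) = 0x70FD4
s_2 = Round(s_1, k_1) = 0xFA019
s_3 = Round(s_2, k_2) = 0x3FAF1
s_4 = Round(s_3, k_3) = 0x842EC
s_5 = Round(s_4, k_4) = 0xC09E6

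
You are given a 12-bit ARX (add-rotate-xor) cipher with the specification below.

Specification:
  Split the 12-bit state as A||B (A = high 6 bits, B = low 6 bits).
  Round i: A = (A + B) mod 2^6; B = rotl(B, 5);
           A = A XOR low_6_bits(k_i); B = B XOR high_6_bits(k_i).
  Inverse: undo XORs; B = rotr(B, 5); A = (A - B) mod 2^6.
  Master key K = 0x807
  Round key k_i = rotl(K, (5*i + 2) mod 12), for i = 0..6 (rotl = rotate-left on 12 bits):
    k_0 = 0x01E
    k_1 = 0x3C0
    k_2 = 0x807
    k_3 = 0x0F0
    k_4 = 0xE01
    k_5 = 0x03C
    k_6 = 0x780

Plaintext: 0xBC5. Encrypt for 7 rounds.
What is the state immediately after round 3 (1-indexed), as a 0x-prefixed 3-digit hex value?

0xB6F

s_0 = plaintext = 0xBC5
s_1 = Round(s_0, k_0) = 0xAA2
s_2 = Round(s_1, k_1) = 0x31E
s_3 = Round(s_2, k_2) = 0xB6F
s_4 = Round(s_3, k_3) = 0xB34
s_5 = Round(s_4, k_4) = 0x862
s_6 = Round(s_5, k_5) = 0xFD1
s_7 = Round(s_6, k_6) = 0x436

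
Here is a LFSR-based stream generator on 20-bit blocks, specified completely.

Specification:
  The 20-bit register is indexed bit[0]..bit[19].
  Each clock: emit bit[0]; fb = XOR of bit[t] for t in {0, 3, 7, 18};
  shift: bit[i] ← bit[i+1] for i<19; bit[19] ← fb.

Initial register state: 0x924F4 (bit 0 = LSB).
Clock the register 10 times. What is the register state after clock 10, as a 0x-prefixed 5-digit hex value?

0x7D649

reg_0 = 0x924F4
clock 1: out=0, reg = 0xC927A
clock 2: out=0, reg = 0x6493D
clock 3: out=1, reg = 0xB249E
clock 4: out=0, reg = 0x5924F
clock 5: out=1, reg = 0xAC927
clock 6: out=1, reg = 0xD6493
clock 7: out=1, reg = 0xEB249
clock 8: out=1, reg = 0xF5924
clock 9: out=0, reg = 0xFAC92
clock 10: out=0, reg = 0x7D649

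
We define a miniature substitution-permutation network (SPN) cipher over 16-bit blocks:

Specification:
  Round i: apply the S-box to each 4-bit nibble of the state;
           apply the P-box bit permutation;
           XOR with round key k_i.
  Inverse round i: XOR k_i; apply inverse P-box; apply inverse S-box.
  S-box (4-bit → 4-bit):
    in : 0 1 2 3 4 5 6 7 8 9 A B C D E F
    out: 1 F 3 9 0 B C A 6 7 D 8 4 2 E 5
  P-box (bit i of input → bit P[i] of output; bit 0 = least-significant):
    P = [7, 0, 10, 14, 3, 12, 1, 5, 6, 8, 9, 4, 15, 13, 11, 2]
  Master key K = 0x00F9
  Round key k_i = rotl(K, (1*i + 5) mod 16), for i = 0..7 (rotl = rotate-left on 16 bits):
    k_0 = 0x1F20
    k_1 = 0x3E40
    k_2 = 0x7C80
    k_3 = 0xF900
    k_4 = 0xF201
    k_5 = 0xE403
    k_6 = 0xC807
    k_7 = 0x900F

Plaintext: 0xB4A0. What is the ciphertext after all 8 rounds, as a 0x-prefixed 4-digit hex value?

0x84D3

s_0 = plaintext = 0xB4A0
s_1 = Round(s_0, k_0) = 0x1F8E
s_2 = Round(s_1, k_1) = 0xC007
s_3 = Round(s_2, k_2) = 0x34C9
s_4 = Round(s_3, k_3) = 0x7D87
s_5 = Round(s_4, k_4) = 0x8306
s_6 = Round(s_5, k_5) = 0x885B
s_7 = Round(s_6, k_6) = 0xB32F
s_8 = Round(s_7, k_7) = 0x84D3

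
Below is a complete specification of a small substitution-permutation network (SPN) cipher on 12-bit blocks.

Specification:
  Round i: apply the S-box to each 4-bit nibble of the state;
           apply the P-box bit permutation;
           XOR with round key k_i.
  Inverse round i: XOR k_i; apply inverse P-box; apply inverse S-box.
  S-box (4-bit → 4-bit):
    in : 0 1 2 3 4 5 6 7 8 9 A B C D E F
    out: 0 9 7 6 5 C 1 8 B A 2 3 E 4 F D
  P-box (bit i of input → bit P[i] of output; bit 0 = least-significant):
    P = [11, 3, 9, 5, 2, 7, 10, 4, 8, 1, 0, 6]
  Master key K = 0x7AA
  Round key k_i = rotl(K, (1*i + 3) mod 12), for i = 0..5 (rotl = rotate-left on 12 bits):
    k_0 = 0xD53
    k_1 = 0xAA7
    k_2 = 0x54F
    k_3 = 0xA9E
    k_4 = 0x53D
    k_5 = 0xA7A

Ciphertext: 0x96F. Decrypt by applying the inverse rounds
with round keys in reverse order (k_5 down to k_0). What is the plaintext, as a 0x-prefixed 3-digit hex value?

s_0 = ciphertext = 0x96F
s_1 = InvRound(s_0, k_5) = 0x41D
s_2 = InvRound(s_1, k_4) = 0x607
s_3 = InvRound(s_2, k_3) = 0xDCB
s_4 = InvRound(s_3, k_2) = 0x0B6
s_5 = InvRound(s_4, k_1) = 0xD74
s_6 = InvRound(s_5, k_0) = 0x367

0x367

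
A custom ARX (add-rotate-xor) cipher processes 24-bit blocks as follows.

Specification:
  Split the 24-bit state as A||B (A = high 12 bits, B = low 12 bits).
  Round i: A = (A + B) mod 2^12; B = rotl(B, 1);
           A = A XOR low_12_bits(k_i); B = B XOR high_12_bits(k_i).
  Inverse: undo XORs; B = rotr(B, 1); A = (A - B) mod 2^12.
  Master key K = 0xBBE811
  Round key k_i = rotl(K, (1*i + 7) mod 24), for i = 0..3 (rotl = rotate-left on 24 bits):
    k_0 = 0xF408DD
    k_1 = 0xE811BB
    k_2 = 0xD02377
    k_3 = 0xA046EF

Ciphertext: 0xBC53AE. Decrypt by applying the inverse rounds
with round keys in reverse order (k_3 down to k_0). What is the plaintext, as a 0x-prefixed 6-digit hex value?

s_0 = ciphertext = 0xBC53AE
s_1 = InvRound(s_0, k_3) = 0x8554D5
s_2 = InvRound(s_1, k_2) = 0xE37CEB
s_3 = InvRound(s_2, k_1) = 0xE57135
s_4 = InvRound(s_3, k_0) = 0x750F3A

0x750F3A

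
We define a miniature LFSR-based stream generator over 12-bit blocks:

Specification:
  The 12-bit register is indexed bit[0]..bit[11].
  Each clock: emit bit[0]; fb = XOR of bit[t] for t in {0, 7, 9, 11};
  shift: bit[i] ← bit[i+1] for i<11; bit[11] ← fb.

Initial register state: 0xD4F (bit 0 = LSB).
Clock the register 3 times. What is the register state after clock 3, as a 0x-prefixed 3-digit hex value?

reg_0 = 0xD4F
clock 1: out=1, reg = 0x6A7
clock 2: out=1, reg = 0xB53
clock 3: out=1, reg = 0xDA9

0xDA9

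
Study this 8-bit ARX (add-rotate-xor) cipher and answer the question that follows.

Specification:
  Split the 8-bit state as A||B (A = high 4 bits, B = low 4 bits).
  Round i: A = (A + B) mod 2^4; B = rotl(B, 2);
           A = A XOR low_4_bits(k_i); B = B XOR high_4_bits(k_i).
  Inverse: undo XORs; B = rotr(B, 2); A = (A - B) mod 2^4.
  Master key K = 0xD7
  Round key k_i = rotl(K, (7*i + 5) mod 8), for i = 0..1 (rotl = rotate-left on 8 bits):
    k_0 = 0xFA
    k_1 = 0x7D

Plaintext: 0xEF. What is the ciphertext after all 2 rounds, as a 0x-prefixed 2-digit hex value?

0xA7

s_0 = plaintext = 0xEF
s_1 = Round(s_0, k_0) = 0x70
s_2 = Round(s_1, k_1) = 0xA7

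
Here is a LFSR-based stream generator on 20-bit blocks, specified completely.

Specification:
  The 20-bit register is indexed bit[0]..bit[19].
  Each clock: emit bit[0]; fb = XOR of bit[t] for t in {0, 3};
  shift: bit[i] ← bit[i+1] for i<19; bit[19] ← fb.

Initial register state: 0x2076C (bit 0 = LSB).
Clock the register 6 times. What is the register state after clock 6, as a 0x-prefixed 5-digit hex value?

reg_0 = 0x2076C
clock 1: out=0, reg = 0x903B6
clock 2: out=0, reg = 0x481DB
clock 3: out=1, reg = 0x240ED
clock 4: out=1, reg = 0x12076
clock 5: out=0, reg = 0x0903B
clock 6: out=1, reg = 0x0481D

0x0481D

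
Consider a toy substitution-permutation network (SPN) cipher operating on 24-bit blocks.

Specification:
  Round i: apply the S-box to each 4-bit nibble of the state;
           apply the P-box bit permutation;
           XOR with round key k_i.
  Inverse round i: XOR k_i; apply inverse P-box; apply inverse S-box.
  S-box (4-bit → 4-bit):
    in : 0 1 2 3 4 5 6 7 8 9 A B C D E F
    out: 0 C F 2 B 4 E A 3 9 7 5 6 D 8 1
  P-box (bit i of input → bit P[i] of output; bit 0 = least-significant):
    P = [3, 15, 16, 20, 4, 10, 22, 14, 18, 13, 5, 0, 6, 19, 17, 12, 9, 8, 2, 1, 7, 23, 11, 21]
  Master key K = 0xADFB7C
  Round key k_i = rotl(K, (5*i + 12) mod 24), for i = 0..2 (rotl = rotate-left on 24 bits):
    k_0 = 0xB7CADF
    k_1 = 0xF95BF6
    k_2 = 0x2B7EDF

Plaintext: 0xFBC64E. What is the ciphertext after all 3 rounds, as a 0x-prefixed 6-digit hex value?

0xE9BDB1

s_0 = plaintext = 0xFBC64E
s_1 = Round(s_0, k_0) = 0xADAC6A
s_2 = Round(s_1, k_1) = 0x32B518
s_3 = Round(s_2, k_2) = 0xE9BDB1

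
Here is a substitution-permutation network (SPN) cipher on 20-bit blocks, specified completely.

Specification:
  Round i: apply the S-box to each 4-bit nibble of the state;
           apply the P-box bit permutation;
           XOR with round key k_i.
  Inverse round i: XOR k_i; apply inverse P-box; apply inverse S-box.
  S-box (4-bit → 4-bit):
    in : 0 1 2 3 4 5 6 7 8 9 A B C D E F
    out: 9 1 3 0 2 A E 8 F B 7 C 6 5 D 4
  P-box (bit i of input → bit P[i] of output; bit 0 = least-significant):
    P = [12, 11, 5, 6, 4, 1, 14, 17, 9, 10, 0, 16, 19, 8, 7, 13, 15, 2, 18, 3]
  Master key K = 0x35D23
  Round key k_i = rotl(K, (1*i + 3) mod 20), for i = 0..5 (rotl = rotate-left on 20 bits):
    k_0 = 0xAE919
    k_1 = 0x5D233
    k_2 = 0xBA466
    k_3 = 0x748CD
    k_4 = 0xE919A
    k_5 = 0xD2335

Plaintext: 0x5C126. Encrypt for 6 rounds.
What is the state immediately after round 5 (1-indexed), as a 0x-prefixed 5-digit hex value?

0xA072D

s_0 = plaintext = 0x5C126
s_1 = Round(s_0, k_0) = 0xAE2E7
s_2 = Round(s_1, k_1) = 0xB34E7
s_3 = Round(s_2, k_2) = 0xDE03E
s_4 = Round(s_3, k_3) = 0xAFA2D
s_5 = Round(s_4, k_4) = 0xA072D
s_6 = Round(s_5, k_5) = 0x09303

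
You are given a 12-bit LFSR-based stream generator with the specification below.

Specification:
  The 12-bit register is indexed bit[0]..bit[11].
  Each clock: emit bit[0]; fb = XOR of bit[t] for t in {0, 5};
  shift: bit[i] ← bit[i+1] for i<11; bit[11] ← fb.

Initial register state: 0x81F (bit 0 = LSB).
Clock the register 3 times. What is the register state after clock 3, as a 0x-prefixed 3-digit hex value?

0xF03

reg_0 = 0x81F
clock 1: out=1, reg = 0xC0F
clock 2: out=1, reg = 0xE07
clock 3: out=1, reg = 0xF03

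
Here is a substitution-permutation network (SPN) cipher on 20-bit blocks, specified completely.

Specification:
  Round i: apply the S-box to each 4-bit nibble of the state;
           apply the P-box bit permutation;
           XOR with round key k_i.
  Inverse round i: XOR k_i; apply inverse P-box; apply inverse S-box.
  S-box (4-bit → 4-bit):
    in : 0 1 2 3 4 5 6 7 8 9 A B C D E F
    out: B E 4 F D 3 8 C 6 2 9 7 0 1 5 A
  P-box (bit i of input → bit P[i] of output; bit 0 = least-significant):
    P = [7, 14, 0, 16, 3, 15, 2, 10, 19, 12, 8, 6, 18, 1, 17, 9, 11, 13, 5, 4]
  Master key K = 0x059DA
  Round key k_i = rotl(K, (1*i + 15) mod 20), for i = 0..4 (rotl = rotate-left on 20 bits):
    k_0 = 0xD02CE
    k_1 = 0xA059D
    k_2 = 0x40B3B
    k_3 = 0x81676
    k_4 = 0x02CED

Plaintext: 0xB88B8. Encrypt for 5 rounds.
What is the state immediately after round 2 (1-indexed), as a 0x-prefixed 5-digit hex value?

s_0 = plaintext = 0xB88B8
s_1 = Round(s_0, k_0) = 0xFFBE1
s_2 = Round(s_1, k_1) = 0x37682
s_3 = Round(s_2, k_2) = 0x6A14E
s_4 = Round(s_3, k_3) = 0xC01AB
s_5 = Round(s_4, k_4) = 0x47B26

0x37682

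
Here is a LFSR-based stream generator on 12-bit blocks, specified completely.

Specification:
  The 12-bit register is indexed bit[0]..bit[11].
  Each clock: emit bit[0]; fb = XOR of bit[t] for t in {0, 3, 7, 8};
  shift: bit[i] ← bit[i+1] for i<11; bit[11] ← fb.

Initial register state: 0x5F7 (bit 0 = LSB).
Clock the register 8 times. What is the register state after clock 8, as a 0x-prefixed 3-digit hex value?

0xD75

reg_0 = 0x5F7
clock 1: out=1, reg = 0xAFB
clock 2: out=1, reg = 0xD7D
clock 3: out=1, reg = 0xEBE
clock 4: out=0, reg = 0x75F
clock 5: out=1, reg = 0xBAF
clock 6: out=1, reg = 0x5D7
clock 7: out=1, reg = 0xAEB
clock 8: out=1, reg = 0xD75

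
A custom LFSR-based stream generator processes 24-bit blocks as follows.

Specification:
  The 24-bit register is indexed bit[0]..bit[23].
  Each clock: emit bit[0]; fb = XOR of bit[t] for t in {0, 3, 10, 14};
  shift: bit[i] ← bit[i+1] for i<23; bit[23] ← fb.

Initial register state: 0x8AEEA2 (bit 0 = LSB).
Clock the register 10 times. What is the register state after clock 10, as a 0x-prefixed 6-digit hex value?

reg_0 = 0x8AEEA2
clock 1: out=0, reg = 0x457751
clock 2: out=1, reg = 0xA2BBA8
clock 3: out=0, reg = 0xD15DD4
clock 4: out=0, reg = 0x68AEEA
clock 5: out=0, reg = 0x345775
clock 6: out=1, reg = 0x9A2BBA
clock 7: out=0, reg = 0xCD15DD
clock 8: out=1, reg = 0xE68AEE
clock 9: out=0, reg = 0xF34577
clock 10: out=1, reg = 0xF9A2BB

0xF9A2BB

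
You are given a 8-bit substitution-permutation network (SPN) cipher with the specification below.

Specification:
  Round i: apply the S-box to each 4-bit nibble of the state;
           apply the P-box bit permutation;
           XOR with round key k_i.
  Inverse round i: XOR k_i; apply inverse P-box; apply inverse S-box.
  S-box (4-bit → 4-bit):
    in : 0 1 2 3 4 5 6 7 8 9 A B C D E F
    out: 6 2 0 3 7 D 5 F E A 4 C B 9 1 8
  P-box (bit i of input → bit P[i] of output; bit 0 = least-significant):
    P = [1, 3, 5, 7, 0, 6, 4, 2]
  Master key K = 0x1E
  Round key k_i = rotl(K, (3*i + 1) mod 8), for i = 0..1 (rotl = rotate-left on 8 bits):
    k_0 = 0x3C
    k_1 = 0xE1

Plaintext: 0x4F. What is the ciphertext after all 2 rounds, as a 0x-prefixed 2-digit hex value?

0x62

s_0 = plaintext = 0x4F
s_1 = Round(s_0, k_0) = 0xED
s_2 = Round(s_1, k_1) = 0x62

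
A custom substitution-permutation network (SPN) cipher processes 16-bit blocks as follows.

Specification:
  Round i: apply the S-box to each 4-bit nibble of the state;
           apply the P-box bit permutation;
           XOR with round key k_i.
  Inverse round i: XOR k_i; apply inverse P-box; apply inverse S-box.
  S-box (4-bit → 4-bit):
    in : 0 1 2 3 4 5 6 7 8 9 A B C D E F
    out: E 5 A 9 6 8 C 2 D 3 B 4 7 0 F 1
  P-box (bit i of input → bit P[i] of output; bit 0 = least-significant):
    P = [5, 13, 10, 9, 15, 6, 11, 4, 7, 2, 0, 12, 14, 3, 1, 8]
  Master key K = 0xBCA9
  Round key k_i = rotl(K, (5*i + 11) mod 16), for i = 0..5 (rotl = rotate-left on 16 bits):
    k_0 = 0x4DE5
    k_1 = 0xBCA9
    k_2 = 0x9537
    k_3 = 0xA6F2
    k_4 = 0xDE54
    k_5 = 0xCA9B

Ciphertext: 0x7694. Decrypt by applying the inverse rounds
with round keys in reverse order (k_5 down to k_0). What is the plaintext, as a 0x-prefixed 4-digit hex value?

0xE5CC

s_0 = ciphertext = 0x7694
s_1 = InvRound(s_0, k_5) = 0x4014
s_2 = InvRound(s_1, k_4) = 0xD5C6
s_3 = InvRound(s_2, k_3) = 0x325A
s_4 = InvRound(s_3, k_2) = 0x249E
s_5 = InvRound(s_4, k_1) = 0xB08F
s_6 = InvRound(s_5, k_0) = 0xE5CC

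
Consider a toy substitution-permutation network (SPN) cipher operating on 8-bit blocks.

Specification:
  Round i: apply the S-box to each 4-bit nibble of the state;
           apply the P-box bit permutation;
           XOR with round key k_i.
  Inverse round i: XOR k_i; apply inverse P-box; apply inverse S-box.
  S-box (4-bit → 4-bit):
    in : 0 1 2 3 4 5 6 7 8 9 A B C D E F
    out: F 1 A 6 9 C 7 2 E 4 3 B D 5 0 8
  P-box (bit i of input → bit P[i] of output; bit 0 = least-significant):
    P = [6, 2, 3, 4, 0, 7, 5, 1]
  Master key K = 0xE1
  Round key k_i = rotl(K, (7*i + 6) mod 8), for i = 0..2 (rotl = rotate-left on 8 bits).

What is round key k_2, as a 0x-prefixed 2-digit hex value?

0x1E

K = 0xE1
k_0 = rotl(K, (7*0+6) mod 8) = rotl(K, 6) = 0x78
k_1 = rotl(K, (7*1+6) mod 8) = rotl(K, 5) = 0x3C
k_2 = rotl(K, (7*2+6) mod 8) = rotl(K, 4) = 0x1E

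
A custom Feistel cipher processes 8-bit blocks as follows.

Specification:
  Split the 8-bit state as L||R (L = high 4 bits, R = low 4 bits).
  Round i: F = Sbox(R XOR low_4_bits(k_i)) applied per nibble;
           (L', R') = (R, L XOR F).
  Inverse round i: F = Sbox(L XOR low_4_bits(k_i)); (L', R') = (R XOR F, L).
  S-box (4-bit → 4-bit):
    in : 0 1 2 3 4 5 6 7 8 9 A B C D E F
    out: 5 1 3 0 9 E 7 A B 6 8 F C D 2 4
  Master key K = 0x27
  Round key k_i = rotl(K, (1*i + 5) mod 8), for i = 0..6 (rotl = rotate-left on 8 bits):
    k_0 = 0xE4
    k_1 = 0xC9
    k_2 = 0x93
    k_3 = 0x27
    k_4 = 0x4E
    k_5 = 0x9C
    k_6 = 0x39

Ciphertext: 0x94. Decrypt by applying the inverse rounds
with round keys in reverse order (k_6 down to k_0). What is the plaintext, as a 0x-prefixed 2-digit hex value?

s_0 = ciphertext = 0x94
s_1 = InvRound(s_0, k_6) = 0x19
s_2 = InvRound(s_1, k_5) = 0x41
s_3 = InvRound(s_2, k_4) = 0x94
s_4 = InvRound(s_3, k_3) = 0x69
s_5 = InvRound(s_4, k_2) = 0x76
s_6 = InvRound(s_5, k_1) = 0x47
s_7 = InvRound(s_6, k_0) = 0x24

0x24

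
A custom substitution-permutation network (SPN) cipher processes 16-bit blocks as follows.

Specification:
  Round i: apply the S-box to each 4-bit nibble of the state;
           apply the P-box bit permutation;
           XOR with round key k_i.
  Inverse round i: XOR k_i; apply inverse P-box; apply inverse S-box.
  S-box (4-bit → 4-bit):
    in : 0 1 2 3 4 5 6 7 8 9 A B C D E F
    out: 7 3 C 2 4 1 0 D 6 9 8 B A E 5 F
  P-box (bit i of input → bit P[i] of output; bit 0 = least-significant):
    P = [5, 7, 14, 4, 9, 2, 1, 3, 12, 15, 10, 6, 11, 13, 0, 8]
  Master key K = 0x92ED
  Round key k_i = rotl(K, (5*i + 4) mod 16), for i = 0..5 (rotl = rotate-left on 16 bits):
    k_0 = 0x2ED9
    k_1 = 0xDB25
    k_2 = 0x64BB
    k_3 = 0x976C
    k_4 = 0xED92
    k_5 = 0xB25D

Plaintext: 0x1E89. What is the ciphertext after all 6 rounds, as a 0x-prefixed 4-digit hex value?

s_0 = plaintext = 0x1E89
s_1 = Round(s_0, k_0) = 0x12EF
s_2 = Round(s_1, k_1) = 0xB5D7
s_3 = Round(s_2, k_2) = 0x1D85
s_4 = Round(s_3, k_3) = 0x3B0A
s_5 = Round(s_4, k_4) = 0x5FC4
s_6 = Round(s_5, k_5) = 0x6E11

0x6E11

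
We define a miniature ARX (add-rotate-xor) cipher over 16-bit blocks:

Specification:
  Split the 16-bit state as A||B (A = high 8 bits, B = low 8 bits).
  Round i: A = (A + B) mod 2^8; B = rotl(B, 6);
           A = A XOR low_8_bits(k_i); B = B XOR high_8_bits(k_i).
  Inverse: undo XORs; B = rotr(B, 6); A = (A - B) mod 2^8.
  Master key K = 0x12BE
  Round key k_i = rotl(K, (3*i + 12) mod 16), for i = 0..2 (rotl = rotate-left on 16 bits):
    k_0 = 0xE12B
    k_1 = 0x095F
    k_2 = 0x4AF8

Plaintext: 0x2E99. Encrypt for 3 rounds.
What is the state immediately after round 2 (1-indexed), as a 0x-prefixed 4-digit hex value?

s_0 = plaintext = 0x2E99
s_1 = Round(s_0, k_0) = 0xEC87
s_2 = Round(s_1, k_1) = 0x2CE8
s_3 = Round(s_2, k_2) = 0xEC70

0x2CE8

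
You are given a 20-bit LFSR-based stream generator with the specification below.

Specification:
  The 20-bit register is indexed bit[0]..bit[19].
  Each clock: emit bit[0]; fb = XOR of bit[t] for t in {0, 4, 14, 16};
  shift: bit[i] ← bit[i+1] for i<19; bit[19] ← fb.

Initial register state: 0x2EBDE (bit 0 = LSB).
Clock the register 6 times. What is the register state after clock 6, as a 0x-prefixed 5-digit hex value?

reg_0 = 0x2EBDE
clock 1: out=0, reg = 0x175EF
clock 2: out=1, reg = 0x8BAF7
clock 3: out=1, reg = 0x45D7B
clock 4: out=1, reg = 0xA2EBD
clock 5: out=1, reg = 0x5175E
clock 6: out=0, reg = 0x28BAF

0x28BAF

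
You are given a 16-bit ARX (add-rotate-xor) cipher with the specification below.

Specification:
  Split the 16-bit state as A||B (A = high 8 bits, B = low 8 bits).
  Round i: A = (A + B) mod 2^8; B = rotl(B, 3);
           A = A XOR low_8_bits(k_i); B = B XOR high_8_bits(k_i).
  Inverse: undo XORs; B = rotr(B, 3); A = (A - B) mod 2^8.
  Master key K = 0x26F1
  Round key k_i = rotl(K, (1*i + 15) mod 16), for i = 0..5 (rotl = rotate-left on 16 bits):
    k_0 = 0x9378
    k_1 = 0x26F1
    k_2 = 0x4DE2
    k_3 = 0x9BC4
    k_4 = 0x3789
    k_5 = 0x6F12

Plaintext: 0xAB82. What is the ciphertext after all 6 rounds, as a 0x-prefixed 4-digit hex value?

s_0 = plaintext = 0xAB82
s_1 = Round(s_0, k_0) = 0x5587
s_2 = Round(s_1, k_1) = 0x2D1A
s_3 = Round(s_2, k_2) = 0xA59D
s_4 = Round(s_3, k_3) = 0x8677
s_5 = Round(s_4, k_4) = 0x748C
s_6 = Round(s_5, k_5) = 0x120B

0x120B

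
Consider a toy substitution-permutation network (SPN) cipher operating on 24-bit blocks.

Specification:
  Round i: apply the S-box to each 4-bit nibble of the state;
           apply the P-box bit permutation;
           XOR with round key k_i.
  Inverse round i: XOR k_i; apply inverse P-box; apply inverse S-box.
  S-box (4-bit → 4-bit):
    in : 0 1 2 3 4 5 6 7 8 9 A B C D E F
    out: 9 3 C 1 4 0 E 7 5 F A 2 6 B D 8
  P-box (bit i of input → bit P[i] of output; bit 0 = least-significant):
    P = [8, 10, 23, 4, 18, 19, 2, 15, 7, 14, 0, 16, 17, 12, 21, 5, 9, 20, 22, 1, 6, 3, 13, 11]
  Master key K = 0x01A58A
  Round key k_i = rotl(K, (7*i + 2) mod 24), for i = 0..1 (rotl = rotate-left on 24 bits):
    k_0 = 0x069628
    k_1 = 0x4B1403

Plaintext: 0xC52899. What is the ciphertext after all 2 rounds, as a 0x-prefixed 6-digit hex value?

s_0 = plaintext = 0xC52899
s_1 = Round(s_0, k_0) = 0xAA3395
s_2 = Round(s_1, k_1) = 0x559C8D

0x559C8D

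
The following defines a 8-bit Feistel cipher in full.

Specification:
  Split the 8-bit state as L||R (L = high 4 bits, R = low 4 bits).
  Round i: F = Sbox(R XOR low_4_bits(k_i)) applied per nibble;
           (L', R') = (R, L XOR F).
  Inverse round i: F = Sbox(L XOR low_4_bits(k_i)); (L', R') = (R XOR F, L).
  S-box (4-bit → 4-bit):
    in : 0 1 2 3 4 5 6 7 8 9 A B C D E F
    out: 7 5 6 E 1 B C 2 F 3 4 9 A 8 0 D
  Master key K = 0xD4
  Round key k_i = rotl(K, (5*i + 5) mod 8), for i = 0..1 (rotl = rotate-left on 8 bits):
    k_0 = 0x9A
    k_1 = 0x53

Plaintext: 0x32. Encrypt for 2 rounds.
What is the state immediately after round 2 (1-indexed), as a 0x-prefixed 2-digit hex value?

s_0 = plaintext = 0x32
s_1 = Round(s_0, k_0) = 0x2C
s_2 = Round(s_1, k_1) = 0xCF

0xCF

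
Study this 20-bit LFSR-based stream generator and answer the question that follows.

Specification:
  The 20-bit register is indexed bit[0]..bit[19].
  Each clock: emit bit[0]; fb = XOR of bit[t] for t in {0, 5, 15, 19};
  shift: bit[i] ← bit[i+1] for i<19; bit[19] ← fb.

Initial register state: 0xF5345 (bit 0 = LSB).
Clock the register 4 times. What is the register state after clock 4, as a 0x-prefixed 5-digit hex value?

reg_0 = 0xF5345
clock 1: out=1, reg = 0x7A9A2
clock 2: out=0, reg = 0x3D4D1
clock 3: out=1, reg = 0x1EA68
clock 4: out=0, reg = 0x0F534

0x0F534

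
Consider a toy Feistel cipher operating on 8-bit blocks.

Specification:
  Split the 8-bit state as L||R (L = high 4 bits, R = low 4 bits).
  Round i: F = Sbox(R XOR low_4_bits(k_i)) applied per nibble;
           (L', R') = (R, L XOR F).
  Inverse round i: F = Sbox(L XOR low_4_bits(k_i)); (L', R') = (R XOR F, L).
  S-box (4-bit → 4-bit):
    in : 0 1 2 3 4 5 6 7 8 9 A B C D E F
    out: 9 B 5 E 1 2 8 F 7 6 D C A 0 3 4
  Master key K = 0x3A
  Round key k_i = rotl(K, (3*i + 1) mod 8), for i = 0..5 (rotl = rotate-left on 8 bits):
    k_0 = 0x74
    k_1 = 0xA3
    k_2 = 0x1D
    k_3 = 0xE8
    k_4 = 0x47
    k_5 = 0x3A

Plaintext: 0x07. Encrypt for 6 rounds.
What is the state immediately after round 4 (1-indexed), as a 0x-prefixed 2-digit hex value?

s_0 = plaintext = 0x07
s_1 = Round(s_0, k_0) = 0x7E
s_2 = Round(s_1, k_1) = 0xE7
s_3 = Round(s_2, k_2) = 0x73
s_4 = Round(s_3, k_3) = 0x3B
s_5 = Round(s_4, k_4) = 0xB9
s_6 = Round(s_5, k_5) = 0x95

0x3B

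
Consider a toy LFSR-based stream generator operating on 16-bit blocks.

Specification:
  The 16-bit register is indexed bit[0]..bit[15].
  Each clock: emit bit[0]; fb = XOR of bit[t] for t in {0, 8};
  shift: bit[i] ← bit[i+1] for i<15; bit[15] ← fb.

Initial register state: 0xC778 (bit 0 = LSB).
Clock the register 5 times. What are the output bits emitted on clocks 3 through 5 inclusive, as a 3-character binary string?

reg_0 = 0xC778
clock 1: out=0, reg = 0xE3BC
clock 2: out=0, reg = 0xF1DE
clock 3: out=0, reg = 0xF8EF
clock 4: out=1, reg = 0xFC77
clock 5: out=1, reg = 0xFE3B

011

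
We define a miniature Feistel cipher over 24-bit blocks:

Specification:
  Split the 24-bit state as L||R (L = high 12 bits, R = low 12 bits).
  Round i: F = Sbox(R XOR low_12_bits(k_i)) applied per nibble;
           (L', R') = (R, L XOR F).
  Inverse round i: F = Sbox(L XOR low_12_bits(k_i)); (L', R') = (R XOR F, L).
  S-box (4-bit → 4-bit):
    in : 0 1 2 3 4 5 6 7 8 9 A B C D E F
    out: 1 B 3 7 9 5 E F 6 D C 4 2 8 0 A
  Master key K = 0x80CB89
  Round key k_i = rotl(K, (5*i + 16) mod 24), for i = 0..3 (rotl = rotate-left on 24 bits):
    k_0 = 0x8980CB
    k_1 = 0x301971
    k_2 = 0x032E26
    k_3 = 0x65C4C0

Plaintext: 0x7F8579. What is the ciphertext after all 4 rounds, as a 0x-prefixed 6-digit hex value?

s_0 = plaintext = 0x7F8579
s_1 = Round(s_0, k_0) = 0x5792BB
s_2 = Round(s_1, k_1) = 0x2BB155
s_3 = Round(s_2, k_2) = 0x15584C
s_4 = Round(s_3, k_3) = 0x84C337

0x84C337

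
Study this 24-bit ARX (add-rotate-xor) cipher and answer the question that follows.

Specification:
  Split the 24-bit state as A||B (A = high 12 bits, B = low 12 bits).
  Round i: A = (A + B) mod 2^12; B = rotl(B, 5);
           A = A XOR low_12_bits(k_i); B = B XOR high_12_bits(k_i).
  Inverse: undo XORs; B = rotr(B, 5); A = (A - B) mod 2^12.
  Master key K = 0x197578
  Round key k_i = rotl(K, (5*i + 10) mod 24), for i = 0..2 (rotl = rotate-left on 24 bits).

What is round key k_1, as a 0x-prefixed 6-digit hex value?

K = 0x197578
k_0 = rotl(K, (5*0+10) mod 24) = rotl(K, 10) = 0xD5E065
k_1 = rotl(K, (5*1+10) mod 24) = rotl(K, 15) = 0xBC0CBA

0xBC0CBA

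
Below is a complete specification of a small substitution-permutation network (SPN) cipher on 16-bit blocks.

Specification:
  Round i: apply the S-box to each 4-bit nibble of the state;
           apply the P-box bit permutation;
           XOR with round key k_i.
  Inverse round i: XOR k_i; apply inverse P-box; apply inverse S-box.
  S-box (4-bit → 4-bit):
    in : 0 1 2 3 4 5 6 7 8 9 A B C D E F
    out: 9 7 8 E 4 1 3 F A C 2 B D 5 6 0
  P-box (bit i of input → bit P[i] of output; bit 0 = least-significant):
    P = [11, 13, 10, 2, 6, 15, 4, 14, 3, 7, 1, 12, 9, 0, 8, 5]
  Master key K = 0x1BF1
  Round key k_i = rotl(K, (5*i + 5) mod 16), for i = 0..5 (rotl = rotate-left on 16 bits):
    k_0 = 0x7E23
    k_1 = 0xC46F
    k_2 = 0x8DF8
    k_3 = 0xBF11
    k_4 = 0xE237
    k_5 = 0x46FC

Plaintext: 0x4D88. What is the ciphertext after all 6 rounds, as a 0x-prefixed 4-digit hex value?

s_0 = plaintext = 0x4D88
s_1 = Round(s_0, k_0) = 0x9F2D
s_2 = Round(s_1, k_1) = 0x894F
s_3 = Round(s_2, k_2) = 0x9DCB
s_4 = Round(s_3, k_3) = 0xD66F
s_5 = Round(s_4, k_4) = 0x61FF
s_6 = Round(s_5, k_5) = 0x4477

0x4477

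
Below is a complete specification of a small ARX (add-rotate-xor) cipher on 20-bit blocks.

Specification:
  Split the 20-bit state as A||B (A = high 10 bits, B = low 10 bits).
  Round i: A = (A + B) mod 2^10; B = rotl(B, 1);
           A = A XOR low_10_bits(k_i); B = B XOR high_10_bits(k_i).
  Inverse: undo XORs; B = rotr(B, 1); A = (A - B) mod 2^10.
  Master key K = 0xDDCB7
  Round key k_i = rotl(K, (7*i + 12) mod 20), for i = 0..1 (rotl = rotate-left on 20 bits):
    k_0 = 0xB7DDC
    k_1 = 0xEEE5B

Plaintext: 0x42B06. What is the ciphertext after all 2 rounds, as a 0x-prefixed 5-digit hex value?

s_0 = plaintext = 0x42B06
s_1 = Round(s_0, k_0) = 0x730D2
s_2 = Round(s_1, k_1) = 0x3161F

0x3161F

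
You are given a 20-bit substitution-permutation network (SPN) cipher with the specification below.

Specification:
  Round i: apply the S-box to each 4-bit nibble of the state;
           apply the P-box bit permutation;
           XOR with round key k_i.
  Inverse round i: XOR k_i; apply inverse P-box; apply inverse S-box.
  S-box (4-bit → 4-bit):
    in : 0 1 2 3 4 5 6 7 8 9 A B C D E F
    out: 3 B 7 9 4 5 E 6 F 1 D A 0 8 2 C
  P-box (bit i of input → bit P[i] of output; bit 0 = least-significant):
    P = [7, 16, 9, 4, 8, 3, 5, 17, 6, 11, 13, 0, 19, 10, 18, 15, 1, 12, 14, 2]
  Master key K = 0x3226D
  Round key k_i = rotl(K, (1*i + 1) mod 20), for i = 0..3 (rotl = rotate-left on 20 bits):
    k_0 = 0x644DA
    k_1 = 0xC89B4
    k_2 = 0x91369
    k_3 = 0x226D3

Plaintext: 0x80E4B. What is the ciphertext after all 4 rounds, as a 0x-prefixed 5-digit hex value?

s_0 = plaintext = 0x80E4B
s_1 = Round(s_0, k_0) = 0xF18EC
s_2 = Round(s_1, k_1) = 0x465F9
s_3 = Round(s_2, k_2) = 0xFF789
s_4 = Round(s_3, k_3) = 0x4CF7F

0x4CF7F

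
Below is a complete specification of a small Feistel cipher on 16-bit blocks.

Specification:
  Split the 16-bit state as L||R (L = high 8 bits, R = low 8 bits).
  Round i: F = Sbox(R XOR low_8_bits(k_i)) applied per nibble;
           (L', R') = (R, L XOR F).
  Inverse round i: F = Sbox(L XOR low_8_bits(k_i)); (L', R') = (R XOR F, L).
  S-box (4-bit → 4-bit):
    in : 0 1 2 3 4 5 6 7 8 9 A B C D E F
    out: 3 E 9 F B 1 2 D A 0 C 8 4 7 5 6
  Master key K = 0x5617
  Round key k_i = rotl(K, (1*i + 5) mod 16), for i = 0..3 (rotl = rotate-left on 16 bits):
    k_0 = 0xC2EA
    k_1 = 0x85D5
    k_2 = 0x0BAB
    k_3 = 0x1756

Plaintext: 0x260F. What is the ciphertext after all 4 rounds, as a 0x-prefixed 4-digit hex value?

0x50F4

s_0 = plaintext = 0x260F
s_1 = Round(s_0, k_0) = 0x0F77
s_2 = Round(s_1, k_1) = 0x77C6
s_3 = Round(s_2, k_2) = 0xC650
s_4 = Round(s_3, k_3) = 0x50F4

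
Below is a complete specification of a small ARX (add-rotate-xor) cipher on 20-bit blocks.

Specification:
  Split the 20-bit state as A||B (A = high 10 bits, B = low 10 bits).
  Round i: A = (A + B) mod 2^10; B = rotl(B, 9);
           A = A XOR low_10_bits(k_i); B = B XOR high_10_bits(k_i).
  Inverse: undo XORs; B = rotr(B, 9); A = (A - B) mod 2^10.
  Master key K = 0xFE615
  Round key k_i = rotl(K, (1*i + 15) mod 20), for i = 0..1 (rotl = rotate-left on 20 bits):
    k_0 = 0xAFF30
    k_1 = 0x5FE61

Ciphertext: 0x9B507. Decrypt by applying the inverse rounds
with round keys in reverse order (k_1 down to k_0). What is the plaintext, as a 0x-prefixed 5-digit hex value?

s_0 = ciphertext = 0x9B507
s_1 = InvRound(s_0, k_1) = 0xC70F0
s_2 = InvRound(s_1, k_0) = 0xE349F

0xE349F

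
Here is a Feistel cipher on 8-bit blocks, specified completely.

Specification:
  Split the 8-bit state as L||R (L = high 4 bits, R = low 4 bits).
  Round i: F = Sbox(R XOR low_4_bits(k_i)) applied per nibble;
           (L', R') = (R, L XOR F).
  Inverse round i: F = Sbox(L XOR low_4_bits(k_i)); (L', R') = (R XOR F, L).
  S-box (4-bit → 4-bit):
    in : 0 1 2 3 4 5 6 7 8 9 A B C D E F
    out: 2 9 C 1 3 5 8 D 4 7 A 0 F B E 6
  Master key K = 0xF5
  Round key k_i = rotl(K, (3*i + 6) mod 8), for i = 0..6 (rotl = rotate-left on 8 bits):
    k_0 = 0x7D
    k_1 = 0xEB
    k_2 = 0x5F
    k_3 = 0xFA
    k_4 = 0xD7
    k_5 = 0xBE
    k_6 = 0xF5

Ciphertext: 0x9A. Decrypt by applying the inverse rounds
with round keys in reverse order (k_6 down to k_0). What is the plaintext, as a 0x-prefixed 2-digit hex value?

s_0 = ciphertext = 0x9A
s_1 = InvRound(s_0, k_6) = 0x59
s_2 = InvRound(s_1, k_5) = 0x95
s_3 = InvRound(s_2, k_4) = 0xB9
s_4 = InvRound(s_3, k_3) = 0x0B
s_5 = InvRound(s_4, k_2) = 0xD0
s_6 = InvRound(s_5, k_1) = 0x8D
s_7 = InvRound(s_6, k_0) = 0x88

0x88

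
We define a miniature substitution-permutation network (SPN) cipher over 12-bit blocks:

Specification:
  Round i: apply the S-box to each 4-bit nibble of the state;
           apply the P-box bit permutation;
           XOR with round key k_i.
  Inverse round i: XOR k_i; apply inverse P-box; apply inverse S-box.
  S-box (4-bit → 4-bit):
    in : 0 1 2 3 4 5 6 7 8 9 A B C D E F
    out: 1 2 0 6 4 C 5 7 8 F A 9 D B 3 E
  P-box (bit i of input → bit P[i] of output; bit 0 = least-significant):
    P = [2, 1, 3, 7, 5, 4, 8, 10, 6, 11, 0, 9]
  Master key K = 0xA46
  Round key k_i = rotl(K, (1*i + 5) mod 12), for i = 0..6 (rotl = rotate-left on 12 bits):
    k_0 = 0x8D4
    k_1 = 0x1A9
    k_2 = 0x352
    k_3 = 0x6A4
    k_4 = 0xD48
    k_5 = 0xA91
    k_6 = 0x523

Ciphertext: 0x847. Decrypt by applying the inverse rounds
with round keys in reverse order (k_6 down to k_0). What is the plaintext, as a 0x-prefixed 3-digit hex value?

s_0 = ciphertext = 0x847
s_1 = InvRound(s_0, k_6) = 0xEC0
s_2 = InvRound(s_1, k_5) = 0x6A2
s_3 = InvRound(s_2, k_4) = 0xD6F
s_4 = InvRound(s_3, k_3) = 0x94F
s_5 = InvRound(s_4, k_2) = 0xF16
s_6 = InvRound(s_5, k_1) = 0xFD9
s_7 = InvRound(s_6, k_0) = 0x556

0x556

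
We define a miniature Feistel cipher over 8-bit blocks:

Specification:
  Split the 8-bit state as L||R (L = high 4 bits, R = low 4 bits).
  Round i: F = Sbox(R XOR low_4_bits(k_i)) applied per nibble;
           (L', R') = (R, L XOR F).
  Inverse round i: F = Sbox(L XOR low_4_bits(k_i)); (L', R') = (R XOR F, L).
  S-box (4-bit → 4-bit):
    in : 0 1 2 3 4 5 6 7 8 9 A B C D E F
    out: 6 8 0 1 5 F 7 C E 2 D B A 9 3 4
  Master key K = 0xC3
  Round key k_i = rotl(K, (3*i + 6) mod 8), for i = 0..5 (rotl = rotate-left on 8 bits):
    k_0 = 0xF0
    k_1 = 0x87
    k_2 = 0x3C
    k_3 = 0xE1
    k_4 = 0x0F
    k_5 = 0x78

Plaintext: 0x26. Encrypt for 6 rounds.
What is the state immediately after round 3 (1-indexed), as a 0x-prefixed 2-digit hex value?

0x68

s_0 = plaintext = 0x26
s_1 = Round(s_0, k_0) = 0x65
s_2 = Round(s_1, k_1) = 0x56
s_3 = Round(s_2, k_2) = 0x68
s_4 = Round(s_3, k_3) = 0x84
s_5 = Round(s_4, k_4) = 0x43
s_6 = Round(s_5, k_5) = 0x3F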